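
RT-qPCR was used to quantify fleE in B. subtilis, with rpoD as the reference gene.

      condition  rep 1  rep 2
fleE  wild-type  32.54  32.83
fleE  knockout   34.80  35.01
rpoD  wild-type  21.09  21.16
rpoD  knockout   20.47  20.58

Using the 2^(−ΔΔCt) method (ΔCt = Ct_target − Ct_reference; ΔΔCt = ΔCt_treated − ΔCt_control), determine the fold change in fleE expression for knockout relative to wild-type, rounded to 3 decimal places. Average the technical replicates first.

Mean Ct: fleE wild-type 32.685; fleE knockout 34.905; rpoD wild-type 21.125; rpoD knockout 20.525
ΔCt(wild-type) = 32.685 − 21.125 = 11.560
ΔCt(knockout) = 34.905 − 20.525 = 14.380
ΔΔCt = 14.380 − 11.560 = 2.820
Fold change = 2^(−2.820) = 0.1416

0.142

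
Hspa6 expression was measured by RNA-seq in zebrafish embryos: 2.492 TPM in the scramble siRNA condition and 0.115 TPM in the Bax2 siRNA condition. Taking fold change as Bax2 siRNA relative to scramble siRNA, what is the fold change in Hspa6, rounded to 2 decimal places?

Fold change = 0.115 / 2.492 = 0.046
Hspa6 is downregulated.

0.05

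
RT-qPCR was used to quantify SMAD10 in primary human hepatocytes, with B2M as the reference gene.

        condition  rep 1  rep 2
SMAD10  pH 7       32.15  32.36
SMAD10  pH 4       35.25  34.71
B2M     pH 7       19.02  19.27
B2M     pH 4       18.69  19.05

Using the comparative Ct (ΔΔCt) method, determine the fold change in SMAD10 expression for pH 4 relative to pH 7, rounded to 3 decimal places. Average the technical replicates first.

Mean Ct: SMAD10 pH 7 32.255; SMAD10 pH 4 34.980; B2M pH 7 19.145; B2M pH 4 18.870
ΔCt(pH 7) = 32.255 − 19.145 = 13.110
ΔCt(pH 4) = 34.980 − 18.870 = 16.110
ΔΔCt = 16.110 − 13.110 = 3.000
Fold change = 2^(−3.000) = 0.1250

0.125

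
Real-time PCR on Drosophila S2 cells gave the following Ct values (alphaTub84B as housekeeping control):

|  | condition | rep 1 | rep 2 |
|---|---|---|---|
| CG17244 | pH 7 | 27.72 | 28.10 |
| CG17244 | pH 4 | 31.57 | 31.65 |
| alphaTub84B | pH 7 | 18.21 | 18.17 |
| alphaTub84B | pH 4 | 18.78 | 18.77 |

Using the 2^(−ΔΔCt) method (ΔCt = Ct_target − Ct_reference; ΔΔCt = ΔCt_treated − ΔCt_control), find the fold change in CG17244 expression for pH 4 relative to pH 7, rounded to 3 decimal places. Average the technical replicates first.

Mean Ct: CG17244 pH 7 27.910; CG17244 pH 4 31.610; alphaTub84B pH 7 18.190; alphaTub84B pH 4 18.775
ΔCt(pH 7) = 27.910 − 18.190 = 9.720
ΔCt(pH 4) = 31.610 − 18.775 = 12.835
ΔΔCt = 12.835 − 9.720 = 3.115
Fold change = 2^(−3.115) = 0.1154

0.115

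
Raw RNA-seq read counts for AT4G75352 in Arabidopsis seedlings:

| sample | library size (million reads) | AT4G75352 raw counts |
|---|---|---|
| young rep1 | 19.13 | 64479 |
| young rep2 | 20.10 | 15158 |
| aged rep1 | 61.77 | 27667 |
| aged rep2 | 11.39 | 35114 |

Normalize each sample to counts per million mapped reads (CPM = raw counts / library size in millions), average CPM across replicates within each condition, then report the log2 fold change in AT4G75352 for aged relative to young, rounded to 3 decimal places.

CPM(young rep1) = 64479 / 19.13 = 3370.5698
CPM(young rep2) = 15158 / 20.10 = 754.1294
CPM(aged rep1) = 27667 / 61.77 = 447.9035
CPM(aged rep2) = 35114 / 11.39 = 3082.8797
mean CPM(young) = 2062.3496; mean CPM(aged) = 1765.3916
Fold change = 1765.3916 / 2062.3496 = 0.85601
log2(0.85601) = -0.2243

-0.224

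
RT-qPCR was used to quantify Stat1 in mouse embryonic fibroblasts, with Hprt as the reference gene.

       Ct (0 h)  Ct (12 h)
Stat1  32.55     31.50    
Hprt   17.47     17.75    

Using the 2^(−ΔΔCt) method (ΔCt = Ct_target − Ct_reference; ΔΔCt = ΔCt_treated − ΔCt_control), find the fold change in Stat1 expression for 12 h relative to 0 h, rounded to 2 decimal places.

ΔCt(0 h) = 32.550 − 17.470 = 15.080
ΔCt(12 h) = 31.500 − 17.750 = 13.750
ΔΔCt = 13.750 − 15.080 = -1.330
Fold change = 2^(−(-1.330)) = 2^1.330 = 2.514

2.51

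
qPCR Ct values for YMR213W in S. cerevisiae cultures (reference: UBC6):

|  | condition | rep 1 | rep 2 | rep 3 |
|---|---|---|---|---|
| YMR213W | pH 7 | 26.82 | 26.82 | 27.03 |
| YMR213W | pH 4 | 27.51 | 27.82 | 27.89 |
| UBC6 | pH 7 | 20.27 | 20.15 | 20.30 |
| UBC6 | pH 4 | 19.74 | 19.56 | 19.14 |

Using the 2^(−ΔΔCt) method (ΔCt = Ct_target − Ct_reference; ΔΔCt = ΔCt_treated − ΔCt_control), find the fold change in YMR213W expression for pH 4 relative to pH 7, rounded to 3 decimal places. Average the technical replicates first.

Mean Ct: YMR213W pH 7 26.890; YMR213W pH 4 27.740; UBC6 pH 7 20.240; UBC6 pH 4 19.480
ΔCt(pH 7) = 26.890 − 20.240 = 6.650
ΔCt(pH 4) = 27.740 − 19.480 = 8.260
ΔΔCt = 8.260 − 6.650 = 1.610
Fold change = 2^(−1.610) = 0.3276

0.328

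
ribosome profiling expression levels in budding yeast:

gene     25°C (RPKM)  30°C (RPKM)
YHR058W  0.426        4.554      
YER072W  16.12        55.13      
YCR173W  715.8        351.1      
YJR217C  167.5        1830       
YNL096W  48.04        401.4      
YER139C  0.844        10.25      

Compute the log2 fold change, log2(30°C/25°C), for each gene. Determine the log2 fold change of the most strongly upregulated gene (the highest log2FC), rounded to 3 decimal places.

log2(4.554/0.426) = 3.418  (YHR058W)
log2(55.13/16.12) = 1.774  (YER072W)
log2(351.1/715.8) = -1.028  (YCR173W)
log2(1830/167.5) = 3.450  (YJR217C)
log2(401.4/48.04) = 3.063  (YNL096W)
log2(10.25/0.844) = 3.602  (YER139C)
YER139C is most strongly upregulated.

3.602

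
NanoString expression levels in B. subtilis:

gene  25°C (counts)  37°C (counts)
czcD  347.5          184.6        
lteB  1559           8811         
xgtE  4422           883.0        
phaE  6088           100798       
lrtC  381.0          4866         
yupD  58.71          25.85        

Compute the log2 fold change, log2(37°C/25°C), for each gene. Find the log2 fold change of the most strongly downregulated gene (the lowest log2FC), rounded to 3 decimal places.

-2.324

log2(184.6/347.5) = -0.913  (czcD)
log2(8811/1559) = 2.499  (lteB)
log2(883.0/4422) = -2.324  (xgtE)
log2(100798/6088) = 4.049  (phaE)
log2(4866/381.0) = 3.675  (lrtC)
log2(25.85/58.71) = -1.183  (yupD)
xgtE is most strongly downregulated.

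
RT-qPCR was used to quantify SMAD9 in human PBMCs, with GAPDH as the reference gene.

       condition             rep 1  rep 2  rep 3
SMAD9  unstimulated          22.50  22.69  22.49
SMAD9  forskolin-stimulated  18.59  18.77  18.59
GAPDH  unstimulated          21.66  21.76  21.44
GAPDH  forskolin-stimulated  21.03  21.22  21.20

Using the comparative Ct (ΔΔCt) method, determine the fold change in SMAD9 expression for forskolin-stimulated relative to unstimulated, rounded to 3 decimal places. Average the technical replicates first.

10.853

Mean Ct: SMAD9 unstimulated 22.560; SMAD9 forskolin-stimulated 18.650; GAPDH unstimulated 21.620; GAPDH forskolin-stimulated 21.150
ΔCt(unstimulated) = 22.560 − 21.620 = 0.940
ΔCt(forskolin-stimulated) = 18.650 − 21.150 = -2.500
ΔΔCt = -2.500 − 0.940 = -3.440
Fold change = 2^(−(-3.440)) = 2^3.440 = 10.8528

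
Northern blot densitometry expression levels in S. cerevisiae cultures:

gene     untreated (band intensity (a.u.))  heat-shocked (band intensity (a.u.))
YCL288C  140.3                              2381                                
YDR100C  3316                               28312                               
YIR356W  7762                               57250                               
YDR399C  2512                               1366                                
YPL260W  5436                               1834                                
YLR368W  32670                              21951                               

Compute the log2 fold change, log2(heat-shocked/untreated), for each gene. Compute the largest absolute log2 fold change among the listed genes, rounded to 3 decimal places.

4.085

log2(2381/140.3) = 4.085  (YCL288C)
log2(28312/3316) = 3.094  (YDR100C)
log2(57250/7762) = 2.883  (YIR356W)
log2(1366/2512) = -0.879  (YDR399C)
log2(1834/5436) = -1.568  (YPL260W)
log2(21951/32670) = -0.574  (YLR368W)
The largest magnitude belongs to YCL288C.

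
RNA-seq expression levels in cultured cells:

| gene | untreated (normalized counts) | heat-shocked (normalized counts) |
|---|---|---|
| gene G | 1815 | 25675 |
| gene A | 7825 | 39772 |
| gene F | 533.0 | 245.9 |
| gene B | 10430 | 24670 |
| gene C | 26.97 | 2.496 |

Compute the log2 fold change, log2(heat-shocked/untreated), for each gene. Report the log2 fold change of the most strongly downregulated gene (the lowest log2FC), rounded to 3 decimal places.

-3.434

log2(25675/1815) = 3.822  (gene G)
log2(39772/7825) = 2.346  (gene A)
log2(245.9/533.0) = -1.116  (gene F)
log2(24670/10430) = 1.242  (gene B)
log2(2.496/26.97) = -3.434  (gene C)
gene C is most strongly downregulated.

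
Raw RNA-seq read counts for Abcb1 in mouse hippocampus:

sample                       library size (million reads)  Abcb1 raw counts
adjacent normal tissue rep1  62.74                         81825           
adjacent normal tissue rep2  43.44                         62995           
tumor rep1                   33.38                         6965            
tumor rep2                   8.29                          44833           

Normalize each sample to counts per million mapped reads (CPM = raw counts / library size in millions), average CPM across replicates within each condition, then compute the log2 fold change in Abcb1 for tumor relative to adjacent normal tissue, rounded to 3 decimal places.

CPM(adjacent normal tissue rep1) = 81825 / 62.74 = 1304.1919
CPM(adjacent normal tissue rep2) = 62995 / 43.44 = 1450.1611
CPM(tumor rep1) = 6965 / 33.38 = 208.6579
CPM(tumor rep2) = 44833 / 8.29 = 5408.0820
mean CPM(adjacent normal tissue) = 1377.1765; mean CPM(tumor) = 2808.3700
Fold change = 2808.3700 / 1377.1765 = 2.03922
log2(2.03922) = 1.0280

1.028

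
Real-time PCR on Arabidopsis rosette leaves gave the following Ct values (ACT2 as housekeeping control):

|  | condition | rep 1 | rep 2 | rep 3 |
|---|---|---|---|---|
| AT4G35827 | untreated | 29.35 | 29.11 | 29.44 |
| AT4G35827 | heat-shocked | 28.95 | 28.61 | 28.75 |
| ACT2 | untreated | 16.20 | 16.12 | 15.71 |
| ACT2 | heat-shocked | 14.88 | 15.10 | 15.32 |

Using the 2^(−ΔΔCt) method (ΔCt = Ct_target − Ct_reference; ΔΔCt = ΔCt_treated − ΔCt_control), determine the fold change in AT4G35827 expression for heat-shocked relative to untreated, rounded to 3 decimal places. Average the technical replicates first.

Mean Ct: AT4G35827 untreated 29.300; AT4G35827 heat-shocked 28.770; ACT2 untreated 16.010; ACT2 heat-shocked 15.100
ΔCt(untreated) = 29.300 − 16.010 = 13.290
ΔCt(heat-shocked) = 28.770 − 15.100 = 13.670
ΔΔCt = 13.670 − 13.290 = 0.380
Fold change = 2^(−0.380) = 0.7684

0.768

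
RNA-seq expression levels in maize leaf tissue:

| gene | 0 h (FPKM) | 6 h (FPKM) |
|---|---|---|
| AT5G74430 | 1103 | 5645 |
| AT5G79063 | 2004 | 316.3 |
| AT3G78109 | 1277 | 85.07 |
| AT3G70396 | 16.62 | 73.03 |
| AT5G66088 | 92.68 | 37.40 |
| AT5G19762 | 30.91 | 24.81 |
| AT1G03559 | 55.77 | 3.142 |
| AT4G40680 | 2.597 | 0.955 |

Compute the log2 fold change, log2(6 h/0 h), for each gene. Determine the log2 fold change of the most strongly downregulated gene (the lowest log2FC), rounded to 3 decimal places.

-4.150

log2(5645/1103) = 2.356  (AT5G74430)
log2(316.3/2004) = -2.664  (AT5G79063)
log2(85.07/1277) = -3.908  (AT3G78109)
log2(73.03/16.62) = 2.136  (AT3G70396)
log2(37.40/92.68) = -1.309  (AT5G66088)
log2(24.81/30.91) = -0.317  (AT5G19762)
log2(3.142/55.77) = -4.150  (AT1G03559)
log2(0.955/2.597) = -1.443  (AT4G40680)
AT1G03559 is most strongly downregulated.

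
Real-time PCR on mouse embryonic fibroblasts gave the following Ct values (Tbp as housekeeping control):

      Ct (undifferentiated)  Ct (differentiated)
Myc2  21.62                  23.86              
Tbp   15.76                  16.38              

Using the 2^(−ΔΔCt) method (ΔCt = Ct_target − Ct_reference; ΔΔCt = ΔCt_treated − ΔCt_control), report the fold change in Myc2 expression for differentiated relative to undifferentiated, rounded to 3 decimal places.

ΔCt(undifferentiated) = 21.620 − 15.760 = 5.860
ΔCt(differentiated) = 23.860 − 16.380 = 7.480
ΔΔCt = 7.480 − 5.860 = 1.620
Fold change = 2^(−1.620) = 0.3253

0.325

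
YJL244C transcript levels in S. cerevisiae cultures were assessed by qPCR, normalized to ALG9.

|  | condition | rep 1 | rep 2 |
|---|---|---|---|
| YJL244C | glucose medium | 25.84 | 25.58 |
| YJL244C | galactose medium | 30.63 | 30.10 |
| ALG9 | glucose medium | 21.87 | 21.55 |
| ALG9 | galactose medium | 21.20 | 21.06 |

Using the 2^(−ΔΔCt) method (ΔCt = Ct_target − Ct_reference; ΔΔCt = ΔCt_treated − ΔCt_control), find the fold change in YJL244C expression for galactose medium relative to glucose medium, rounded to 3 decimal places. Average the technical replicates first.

0.027

Mean Ct: YJL244C glucose medium 25.710; YJL244C galactose medium 30.365; ALG9 glucose medium 21.710; ALG9 galactose medium 21.130
ΔCt(glucose medium) = 25.710 − 21.710 = 4.000
ΔCt(galactose medium) = 30.365 − 21.130 = 9.235
ΔΔCt = 9.235 − 4.000 = 5.235
Fold change = 2^(−5.235) = 0.0266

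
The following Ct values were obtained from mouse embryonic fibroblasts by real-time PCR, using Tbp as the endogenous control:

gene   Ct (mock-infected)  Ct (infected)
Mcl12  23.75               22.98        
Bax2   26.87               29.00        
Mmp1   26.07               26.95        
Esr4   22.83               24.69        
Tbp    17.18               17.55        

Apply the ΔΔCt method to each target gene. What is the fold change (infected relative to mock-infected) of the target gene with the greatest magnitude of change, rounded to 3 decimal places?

Mcl12: ΔΔCt = (22.98−17.55) − (23.75−17.18) = 5.43 − 6.57 = -1.14; fold change = 2^1.14 = 2.204
Bax2: ΔΔCt = (29.00−17.55) − (26.87−17.18) = 11.45 − 9.69 = 1.76; fold change = 2^-1.76 = 0.295
Mmp1: ΔΔCt = (26.95−17.55) − (26.07−17.18) = 9.40 − 8.89 = 0.51; fold change = 2^-0.51 = 0.702
Esr4: ΔΔCt = (24.69−17.55) − (22.83−17.18) = 7.14 − 5.65 = 1.49; fold change = 2^-1.49 = 0.356
Bax2 has the largest |ΔΔCt| = 1.76.

0.295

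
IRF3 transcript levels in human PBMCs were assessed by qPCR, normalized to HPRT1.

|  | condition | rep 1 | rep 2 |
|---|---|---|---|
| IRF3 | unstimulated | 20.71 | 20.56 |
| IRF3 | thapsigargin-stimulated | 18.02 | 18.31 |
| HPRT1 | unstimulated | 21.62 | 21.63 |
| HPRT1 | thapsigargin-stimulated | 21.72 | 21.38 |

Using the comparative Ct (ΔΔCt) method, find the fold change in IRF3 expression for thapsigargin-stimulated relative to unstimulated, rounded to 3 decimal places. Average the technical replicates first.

Mean Ct: IRF3 unstimulated 20.635; IRF3 thapsigargin-stimulated 18.165; HPRT1 unstimulated 21.625; HPRT1 thapsigargin-stimulated 21.550
ΔCt(unstimulated) = 20.635 − 21.625 = -0.990
ΔCt(thapsigargin-stimulated) = 18.165 − 21.550 = -3.385
ΔΔCt = -3.385 − (-0.990) = -2.395
Fold change = 2^(−(-2.395)) = 2^2.395 = 5.2598

5.260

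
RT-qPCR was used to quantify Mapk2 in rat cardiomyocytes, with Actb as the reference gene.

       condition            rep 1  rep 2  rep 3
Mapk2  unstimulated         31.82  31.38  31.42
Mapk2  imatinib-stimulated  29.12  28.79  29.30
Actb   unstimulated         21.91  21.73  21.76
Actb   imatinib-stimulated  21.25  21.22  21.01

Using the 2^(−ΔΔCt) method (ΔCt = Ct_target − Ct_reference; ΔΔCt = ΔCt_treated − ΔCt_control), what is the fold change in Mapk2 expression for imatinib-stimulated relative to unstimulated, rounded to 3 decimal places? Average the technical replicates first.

Mean Ct: Mapk2 unstimulated 31.540; Mapk2 imatinib-stimulated 29.070; Actb unstimulated 21.800; Actb imatinib-stimulated 21.160
ΔCt(unstimulated) = 31.540 − 21.800 = 9.740
ΔCt(imatinib-stimulated) = 29.070 − 21.160 = 7.910
ΔΔCt = 7.910 − 9.740 = -1.830
Fold change = 2^(−(-1.830)) = 2^1.830 = 3.5554

3.555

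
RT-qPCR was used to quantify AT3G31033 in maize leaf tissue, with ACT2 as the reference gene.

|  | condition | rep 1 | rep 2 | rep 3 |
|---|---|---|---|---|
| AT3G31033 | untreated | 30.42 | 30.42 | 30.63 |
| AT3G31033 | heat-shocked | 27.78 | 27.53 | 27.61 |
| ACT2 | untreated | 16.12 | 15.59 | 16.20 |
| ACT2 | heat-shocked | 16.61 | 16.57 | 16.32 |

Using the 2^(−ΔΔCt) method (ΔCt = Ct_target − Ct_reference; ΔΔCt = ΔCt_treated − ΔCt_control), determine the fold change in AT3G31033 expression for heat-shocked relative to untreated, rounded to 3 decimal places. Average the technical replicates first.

Mean Ct: AT3G31033 untreated 30.490; AT3G31033 heat-shocked 27.640; ACT2 untreated 15.970; ACT2 heat-shocked 16.500
ΔCt(untreated) = 30.490 − 15.970 = 14.520
ΔCt(heat-shocked) = 27.640 − 16.500 = 11.140
ΔΔCt = 11.140 − 14.520 = -3.380
Fold change = 2^(−(-3.380)) = 2^3.380 = 10.4107

10.411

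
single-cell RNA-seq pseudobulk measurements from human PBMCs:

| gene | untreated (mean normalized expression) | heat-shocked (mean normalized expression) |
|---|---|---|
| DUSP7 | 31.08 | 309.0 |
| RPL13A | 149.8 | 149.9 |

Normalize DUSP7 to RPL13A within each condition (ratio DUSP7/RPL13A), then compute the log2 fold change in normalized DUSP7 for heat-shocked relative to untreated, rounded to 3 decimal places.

DUSP7/RPL13A (untreated) = 31.08 / 149.8 = 0.20748
DUSP7/RPL13A (heat-shocked) = 309.0 / 149.9 = 2.0614
Fold change = 2.0614 / 0.20748 = 9.9355
log2(9.9355) = 3.3126

3.313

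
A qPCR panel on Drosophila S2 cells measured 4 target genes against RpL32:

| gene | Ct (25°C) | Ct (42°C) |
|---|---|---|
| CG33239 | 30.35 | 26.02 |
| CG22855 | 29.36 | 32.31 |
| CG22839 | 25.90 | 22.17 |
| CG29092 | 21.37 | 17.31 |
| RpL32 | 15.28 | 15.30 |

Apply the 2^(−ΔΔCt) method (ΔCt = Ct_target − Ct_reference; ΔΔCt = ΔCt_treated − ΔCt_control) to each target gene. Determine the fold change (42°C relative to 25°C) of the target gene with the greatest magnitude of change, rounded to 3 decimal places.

CG33239: ΔΔCt = (26.02−15.30) − (30.35−15.28) = 10.72 − 15.07 = -4.35; fold change = 2^4.35 = 20.393
CG22855: ΔΔCt = (32.31−15.30) − (29.36−15.28) = 17.01 − 14.08 = 2.93; fold change = 2^-2.93 = 0.131
CG22839: ΔΔCt = (22.17−15.30) − (25.90−15.28) = 6.87 − 10.62 = -3.75; fold change = 2^3.75 = 13.454
CG29092: ΔΔCt = (17.31−15.30) − (21.37−15.28) = 2.01 − 6.09 = -4.08; fold change = 2^4.08 = 16.912
CG33239 has the largest |ΔΔCt| = 4.35.

20.393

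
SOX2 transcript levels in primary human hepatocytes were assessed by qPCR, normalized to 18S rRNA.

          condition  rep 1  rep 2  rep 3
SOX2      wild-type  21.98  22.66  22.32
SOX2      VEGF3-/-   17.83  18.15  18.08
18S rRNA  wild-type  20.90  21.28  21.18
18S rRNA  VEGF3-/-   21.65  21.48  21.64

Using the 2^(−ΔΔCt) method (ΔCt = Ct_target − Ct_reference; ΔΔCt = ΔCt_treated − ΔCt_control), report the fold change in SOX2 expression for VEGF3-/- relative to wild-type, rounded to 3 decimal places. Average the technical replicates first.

Mean Ct: SOX2 wild-type 22.320; SOX2 VEGF3-/- 18.020; 18S rRNA wild-type 21.120; 18S rRNA VEGF3-/- 21.590
ΔCt(wild-type) = 22.320 − 21.120 = 1.200
ΔCt(VEGF3-/-) = 18.020 − 21.590 = -3.570
ΔΔCt = -3.570 − 1.200 = -4.770
Fold change = 2^(−(-4.770)) = 2^4.770 = 27.2843

27.284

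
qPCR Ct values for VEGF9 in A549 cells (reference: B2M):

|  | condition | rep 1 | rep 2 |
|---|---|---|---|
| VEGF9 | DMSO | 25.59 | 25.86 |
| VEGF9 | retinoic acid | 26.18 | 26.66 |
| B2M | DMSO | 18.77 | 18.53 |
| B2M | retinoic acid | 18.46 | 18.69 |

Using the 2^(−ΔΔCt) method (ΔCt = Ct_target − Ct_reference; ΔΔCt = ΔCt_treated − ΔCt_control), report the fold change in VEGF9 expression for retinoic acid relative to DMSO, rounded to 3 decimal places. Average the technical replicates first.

Mean Ct: VEGF9 DMSO 25.725; VEGF9 retinoic acid 26.420; B2M DMSO 18.650; B2M retinoic acid 18.575
ΔCt(DMSO) = 25.725 − 18.650 = 7.075
ΔCt(retinoic acid) = 26.420 − 18.575 = 7.845
ΔΔCt = 7.845 − 7.075 = 0.770
Fold change = 2^(−0.770) = 0.5864

0.586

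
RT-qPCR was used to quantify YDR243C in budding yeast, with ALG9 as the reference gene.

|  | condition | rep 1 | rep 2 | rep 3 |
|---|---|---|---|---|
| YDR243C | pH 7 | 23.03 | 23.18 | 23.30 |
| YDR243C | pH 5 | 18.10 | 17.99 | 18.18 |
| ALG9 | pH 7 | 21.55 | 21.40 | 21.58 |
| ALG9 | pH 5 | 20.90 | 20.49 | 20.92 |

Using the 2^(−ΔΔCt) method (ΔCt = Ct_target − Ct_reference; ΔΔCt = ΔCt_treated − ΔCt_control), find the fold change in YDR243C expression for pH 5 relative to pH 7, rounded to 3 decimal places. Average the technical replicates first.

Mean Ct: YDR243C pH 7 23.170; YDR243C pH 5 18.090; ALG9 pH 7 21.510; ALG9 pH 5 20.770
ΔCt(pH 7) = 23.170 − 21.510 = 1.660
ΔCt(pH 5) = 18.090 − 20.770 = -2.680
ΔΔCt = -2.680 − 1.660 = -4.340
Fold change = 2^(−(-4.340)) = 2^4.340 = 20.2521

20.252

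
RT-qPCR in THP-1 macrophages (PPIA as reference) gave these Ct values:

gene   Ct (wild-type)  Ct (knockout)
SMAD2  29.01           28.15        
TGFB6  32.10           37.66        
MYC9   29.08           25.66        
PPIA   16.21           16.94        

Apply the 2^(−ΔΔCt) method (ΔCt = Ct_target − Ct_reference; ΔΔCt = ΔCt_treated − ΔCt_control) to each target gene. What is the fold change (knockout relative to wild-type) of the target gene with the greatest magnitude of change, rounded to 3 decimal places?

SMAD2: ΔΔCt = (28.15−16.94) − (29.01−16.21) = 11.21 − 12.80 = -1.59; fold change = 2^1.59 = 3.010
TGFB6: ΔΔCt = (37.66−16.94) − (32.10−16.21) = 20.72 − 15.89 = 4.83; fold change = 2^-4.83 = 0.035
MYC9: ΔΔCt = (25.66−16.94) − (29.08−16.21) = 8.72 − 12.87 = -4.15; fold change = 2^4.15 = 17.753
TGFB6 has the largest |ΔΔCt| = 4.83.

0.035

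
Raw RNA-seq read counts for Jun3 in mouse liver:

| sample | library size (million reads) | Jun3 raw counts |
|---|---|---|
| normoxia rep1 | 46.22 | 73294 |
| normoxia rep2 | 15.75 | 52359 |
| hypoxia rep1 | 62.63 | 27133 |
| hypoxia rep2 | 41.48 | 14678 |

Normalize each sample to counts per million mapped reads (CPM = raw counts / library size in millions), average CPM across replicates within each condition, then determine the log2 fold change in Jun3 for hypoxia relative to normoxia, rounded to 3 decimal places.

-2.641

CPM(normoxia rep1) = 73294 / 46.22 = 1585.7637
CPM(normoxia rep2) = 52359 / 15.75 = 3324.3810
CPM(hypoxia rep1) = 27133 / 62.63 = 433.2269
CPM(hypoxia rep2) = 14678 / 41.48 = 353.8573
mean CPM(normoxia) = 2455.0723; mean CPM(hypoxia) = 393.5421
Fold change = 393.5421 / 2455.0723 = 0.16030
log2(0.16030) = -2.6412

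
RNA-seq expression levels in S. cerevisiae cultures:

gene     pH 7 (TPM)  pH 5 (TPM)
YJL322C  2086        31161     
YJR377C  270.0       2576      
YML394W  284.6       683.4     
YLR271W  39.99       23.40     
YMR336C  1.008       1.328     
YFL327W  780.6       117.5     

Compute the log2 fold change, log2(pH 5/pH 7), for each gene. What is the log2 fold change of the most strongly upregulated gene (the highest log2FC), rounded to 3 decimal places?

log2(31161/2086) = 3.901  (YJL322C)
log2(2576/270.0) = 3.254  (YJR377C)
log2(683.4/284.6) = 1.264  (YML394W)
log2(23.40/39.99) = -0.773  (YLR271W)
log2(1.328/1.008) = 0.398  (YMR336C)
log2(117.5/780.6) = -2.732  (YFL327W)
YJL322C is most strongly upregulated.

3.901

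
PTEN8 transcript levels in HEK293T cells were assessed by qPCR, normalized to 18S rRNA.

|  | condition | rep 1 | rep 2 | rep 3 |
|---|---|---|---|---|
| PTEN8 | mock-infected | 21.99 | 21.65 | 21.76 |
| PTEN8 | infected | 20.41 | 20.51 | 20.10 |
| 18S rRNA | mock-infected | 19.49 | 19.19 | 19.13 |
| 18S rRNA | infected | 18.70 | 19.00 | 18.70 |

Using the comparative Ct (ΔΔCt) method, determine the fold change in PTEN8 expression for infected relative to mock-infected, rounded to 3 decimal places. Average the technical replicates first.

1.986

Mean Ct: PTEN8 mock-infected 21.800; PTEN8 infected 20.340; 18S rRNA mock-infected 19.270; 18S rRNA infected 18.800
ΔCt(mock-infected) = 21.800 − 19.270 = 2.530
ΔCt(infected) = 20.340 − 18.800 = 1.540
ΔΔCt = 1.540 − 2.530 = -0.990
Fold change = 2^(−(-0.990)) = 2^0.990 = 1.9862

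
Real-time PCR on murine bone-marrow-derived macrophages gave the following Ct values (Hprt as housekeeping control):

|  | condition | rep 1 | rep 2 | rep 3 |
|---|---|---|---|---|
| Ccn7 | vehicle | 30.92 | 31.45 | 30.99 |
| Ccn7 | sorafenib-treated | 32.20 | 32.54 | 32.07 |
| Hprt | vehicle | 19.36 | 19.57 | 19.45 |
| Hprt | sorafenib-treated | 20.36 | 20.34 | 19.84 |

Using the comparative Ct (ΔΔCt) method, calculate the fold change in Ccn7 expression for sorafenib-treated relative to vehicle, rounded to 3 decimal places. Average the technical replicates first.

0.742

Mean Ct: Ccn7 vehicle 31.120; Ccn7 sorafenib-treated 32.270; Hprt vehicle 19.460; Hprt sorafenib-treated 20.180
ΔCt(vehicle) = 31.120 − 19.460 = 11.660
ΔCt(sorafenib-treated) = 32.270 − 20.180 = 12.090
ΔΔCt = 12.090 − 11.660 = 0.430
Fold change = 2^(−0.430) = 0.7423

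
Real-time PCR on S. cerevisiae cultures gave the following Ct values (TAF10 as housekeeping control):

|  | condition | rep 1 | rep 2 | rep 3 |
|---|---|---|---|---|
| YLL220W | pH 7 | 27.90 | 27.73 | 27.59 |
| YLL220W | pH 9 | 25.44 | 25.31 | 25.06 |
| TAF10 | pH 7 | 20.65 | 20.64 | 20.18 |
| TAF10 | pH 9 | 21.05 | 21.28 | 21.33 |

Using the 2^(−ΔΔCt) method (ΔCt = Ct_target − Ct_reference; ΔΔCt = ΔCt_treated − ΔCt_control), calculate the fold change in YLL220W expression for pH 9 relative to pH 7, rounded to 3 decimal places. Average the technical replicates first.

Mean Ct: YLL220W pH 7 27.740; YLL220W pH 9 25.270; TAF10 pH 7 20.490; TAF10 pH 9 21.220
ΔCt(pH 7) = 27.740 − 20.490 = 7.250
ΔCt(pH 9) = 25.270 − 21.220 = 4.050
ΔΔCt = 4.050 − 7.250 = -3.200
Fold change = 2^(−(-3.200)) = 2^3.200 = 9.1896

9.190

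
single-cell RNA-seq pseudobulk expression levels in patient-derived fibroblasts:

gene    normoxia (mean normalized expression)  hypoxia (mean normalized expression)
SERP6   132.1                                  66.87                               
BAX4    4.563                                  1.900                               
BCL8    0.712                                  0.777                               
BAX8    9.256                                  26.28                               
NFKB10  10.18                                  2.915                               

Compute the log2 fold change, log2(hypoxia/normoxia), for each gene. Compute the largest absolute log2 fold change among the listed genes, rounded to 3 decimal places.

1.804

log2(66.87/132.1) = -0.982  (SERP6)
log2(1.900/4.563) = -1.264  (BAX4)
log2(0.777/0.712) = 0.126  (BCL8)
log2(26.28/9.256) = 1.506  (BAX8)
log2(2.915/10.18) = -1.804  (NFKB10)
The largest magnitude belongs to NFKB10.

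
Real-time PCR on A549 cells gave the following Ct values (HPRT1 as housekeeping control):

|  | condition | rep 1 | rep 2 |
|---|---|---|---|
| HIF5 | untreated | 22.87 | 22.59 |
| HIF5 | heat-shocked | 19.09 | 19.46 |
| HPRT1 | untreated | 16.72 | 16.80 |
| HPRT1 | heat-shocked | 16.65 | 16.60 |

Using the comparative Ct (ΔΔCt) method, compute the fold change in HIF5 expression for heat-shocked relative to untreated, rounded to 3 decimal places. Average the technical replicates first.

9.987

Mean Ct: HIF5 untreated 22.730; HIF5 heat-shocked 19.275; HPRT1 untreated 16.760; HPRT1 heat-shocked 16.625
ΔCt(untreated) = 22.730 − 16.760 = 5.970
ΔCt(heat-shocked) = 19.275 − 16.625 = 2.650
ΔΔCt = 2.650 − 5.970 = -3.320
Fold change = 2^(−(-3.320)) = 2^3.320 = 9.9866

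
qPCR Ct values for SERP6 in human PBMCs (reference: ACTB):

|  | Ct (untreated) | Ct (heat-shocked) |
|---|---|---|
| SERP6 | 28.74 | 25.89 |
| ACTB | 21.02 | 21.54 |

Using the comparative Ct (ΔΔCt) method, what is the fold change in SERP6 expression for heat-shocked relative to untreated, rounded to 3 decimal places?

ΔCt(untreated) = 28.740 − 21.020 = 7.720
ΔCt(heat-shocked) = 25.890 − 21.540 = 4.350
ΔΔCt = 4.350 − 7.720 = -3.370
Fold change = 2^(−(-3.370)) = 2^3.370 = 10.3388

10.339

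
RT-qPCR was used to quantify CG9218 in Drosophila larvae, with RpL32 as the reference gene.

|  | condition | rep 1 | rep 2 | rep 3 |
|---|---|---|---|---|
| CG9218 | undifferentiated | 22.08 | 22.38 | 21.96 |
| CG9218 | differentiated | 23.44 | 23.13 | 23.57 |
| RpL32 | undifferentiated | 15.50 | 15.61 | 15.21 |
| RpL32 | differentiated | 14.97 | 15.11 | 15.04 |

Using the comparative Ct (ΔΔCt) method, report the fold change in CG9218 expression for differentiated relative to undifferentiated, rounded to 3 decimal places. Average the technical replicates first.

0.321

Mean Ct: CG9218 undifferentiated 22.140; CG9218 differentiated 23.380; RpL32 undifferentiated 15.440; RpL32 differentiated 15.040
ΔCt(undifferentiated) = 22.140 − 15.440 = 6.700
ΔCt(differentiated) = 23.380 − 15.040 = 8.340
ΔΔCt = 8.340 − 6.700 = 1.640
Fold change = 2^(−1.640) = 0.3209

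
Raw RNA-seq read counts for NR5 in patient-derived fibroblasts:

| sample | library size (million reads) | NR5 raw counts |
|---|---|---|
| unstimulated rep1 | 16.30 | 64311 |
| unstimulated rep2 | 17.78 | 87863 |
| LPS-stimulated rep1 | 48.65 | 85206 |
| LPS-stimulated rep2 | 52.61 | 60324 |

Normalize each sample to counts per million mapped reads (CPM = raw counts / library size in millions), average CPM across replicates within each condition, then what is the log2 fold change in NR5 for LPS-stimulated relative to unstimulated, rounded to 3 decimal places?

-1.617

CPM(unstimulated rep1) = 64311 / 16.30 = 3945.4601
CPM(unstimulated rep2) = 87863 / 17.78 = 4941.6760
CPM(LPS-stimulated rep1) = 85206 / 48.65 = 1751.4080
CPM(LPS-stimulated rep2) = 60324 / 52.61 = 1146.6261
mean CPM(unstimulated) = 4443.5681; mean CPM(LPS-stimulated) = 1449.0171
Fold change = 1449.0171 / 4443.5681 = 0.32609
log2(0.32609) = -1.6166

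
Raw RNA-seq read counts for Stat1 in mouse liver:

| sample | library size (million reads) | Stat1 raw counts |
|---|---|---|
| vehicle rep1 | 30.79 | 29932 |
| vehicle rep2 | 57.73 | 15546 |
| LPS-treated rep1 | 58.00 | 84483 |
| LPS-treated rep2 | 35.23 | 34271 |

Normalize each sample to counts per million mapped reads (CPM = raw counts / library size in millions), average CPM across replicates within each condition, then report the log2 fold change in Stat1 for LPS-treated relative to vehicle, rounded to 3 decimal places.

CPM(vehicle rep1) = 29932 / 30.79 = 972.1338
CPM(vehicle rep2) = 15546 / 57.73 = 269.2881
CPM(LPS-treated rep1) = 84483 / 58.00 = 1456.6034
CPM(LPS-treated rep2) = 34271 / 35.23 = 972.7789
mean CPM(vehicle) = 620.7109; mean CPM(LPS-treated) = 1214.6912
Fold change = 1214.6912 / 620.7109 = 1.95694
log2(1.95694) = 0.9686

0.969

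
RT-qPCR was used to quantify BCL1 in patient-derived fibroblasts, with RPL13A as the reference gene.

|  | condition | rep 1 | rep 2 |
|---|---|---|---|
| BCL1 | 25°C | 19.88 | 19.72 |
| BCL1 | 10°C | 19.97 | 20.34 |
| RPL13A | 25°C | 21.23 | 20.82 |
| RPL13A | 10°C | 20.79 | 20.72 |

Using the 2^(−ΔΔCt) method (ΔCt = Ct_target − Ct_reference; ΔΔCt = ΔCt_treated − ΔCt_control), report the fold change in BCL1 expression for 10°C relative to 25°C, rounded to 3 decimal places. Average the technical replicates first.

0.648

Mean Ct: BCL1 25°C 19.800; BCL1 10°C 20.155; RPL13A 25°C 21.025; RPL13A 10°C 20.755
ΔCt(25°C) = 19.800 − 21.025 = -1.225
ΔCt(10°C) = 20.155 − 20.755 = -0.600
ΔΔCt = -0.600 − (-1.225) = 0.625
Fold change = 2^(−0.625) = 0.6484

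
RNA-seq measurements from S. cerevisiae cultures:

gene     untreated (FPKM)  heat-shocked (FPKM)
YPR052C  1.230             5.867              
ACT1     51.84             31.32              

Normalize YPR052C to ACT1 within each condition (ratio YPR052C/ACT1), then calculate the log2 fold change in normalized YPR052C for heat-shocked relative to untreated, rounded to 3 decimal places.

2.981

YPR052C/ACT1 (untreated) = 1.230 / 51.84 = 0.023727
YPR052C/ACT1 (heat-shocked) = 5.867 / 31.32 = 0.18732
Fold change = 0.18732 / 0.023727 = 7.8950
log2(7.8950) = 2.9809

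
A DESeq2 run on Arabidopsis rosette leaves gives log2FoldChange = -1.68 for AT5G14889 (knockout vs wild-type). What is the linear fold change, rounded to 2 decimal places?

0.31

Fold change = 2^(-1.68) = 0.312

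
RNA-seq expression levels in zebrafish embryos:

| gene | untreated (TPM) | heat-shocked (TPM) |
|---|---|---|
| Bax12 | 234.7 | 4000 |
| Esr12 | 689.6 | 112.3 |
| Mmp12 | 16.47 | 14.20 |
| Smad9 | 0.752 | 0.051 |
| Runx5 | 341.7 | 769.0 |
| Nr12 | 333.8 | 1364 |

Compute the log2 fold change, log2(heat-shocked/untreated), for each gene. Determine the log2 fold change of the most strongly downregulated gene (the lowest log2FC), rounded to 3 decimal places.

log2(4000/234.7) = 4.091  (Bax12)
log2(112.3/689.6) = -2.618  (Esr12)
log2(14.20/16.47) = -0.214  (Mmp12)
log2(0.051/0.752) = -3.882  (Smad9)
log2(769.0/341.7) = 1.170  (Runx5)
log2(1364/333.8) = 2.031  (Nr12)
Smad9 is most strongly downregulated.

-3.882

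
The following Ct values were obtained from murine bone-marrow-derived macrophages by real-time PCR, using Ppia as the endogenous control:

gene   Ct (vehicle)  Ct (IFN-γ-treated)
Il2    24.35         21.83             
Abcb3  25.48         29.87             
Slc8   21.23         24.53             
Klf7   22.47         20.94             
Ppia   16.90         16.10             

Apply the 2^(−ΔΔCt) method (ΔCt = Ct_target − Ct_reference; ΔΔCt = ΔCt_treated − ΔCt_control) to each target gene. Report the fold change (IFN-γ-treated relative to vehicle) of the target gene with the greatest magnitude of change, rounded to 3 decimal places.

Il2: ΔΔCt = (21.83−16.10) − (24.35−16.90) = 5.73 − 7.45 = -1.72; fold change = 2^1.72 = 3.294
Abcb3: ΔΔCt = (29.87−16.10) − (25.48−16.90) = 13.77 − 8.58 = 5.19; fold change = 2^-5.19 = 0.027
Slc8: ΔΔCt = (24.53−16.10) − (21.23−16.90) = 8.43 − 4.33 = 4.10; fold change = 2^-4.10 = 0.058
Klf7: ΔΔCt = (20.94−16.10) − (22.47−16.90) = 4.84 − 5.57 = -0.73; fold change = 2^0.73 = 1.659
Abcb3 has the largest |ΔΔCt| = 5.19.

0.027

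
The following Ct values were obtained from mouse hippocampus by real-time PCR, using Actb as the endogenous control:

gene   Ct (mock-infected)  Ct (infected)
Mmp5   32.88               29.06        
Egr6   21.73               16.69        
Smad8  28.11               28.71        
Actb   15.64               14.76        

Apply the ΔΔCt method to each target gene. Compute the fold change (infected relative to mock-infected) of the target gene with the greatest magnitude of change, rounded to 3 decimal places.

Mmp5: ΔΔCt = (29.06−14.76) − (32.88−15.64) = 14.30 − 17.24 = -2.94; fold change = 2^2.94 = 7.674
Egr6: ΔΔCt = (16.69−14.76) − (21.73−15.64) = 1.93 − 6.09 = -4.16; fold change = 2^4.16 = 17.877
Smad8: ΔΔCt = (28.71−14.76) − (28.11−15.64) = 13.95 − 12.47 = 1.48; fold change = 2^-1.48 = 0.358
Egr6 has the largest |ΔΔCt| = 4.16.

17.877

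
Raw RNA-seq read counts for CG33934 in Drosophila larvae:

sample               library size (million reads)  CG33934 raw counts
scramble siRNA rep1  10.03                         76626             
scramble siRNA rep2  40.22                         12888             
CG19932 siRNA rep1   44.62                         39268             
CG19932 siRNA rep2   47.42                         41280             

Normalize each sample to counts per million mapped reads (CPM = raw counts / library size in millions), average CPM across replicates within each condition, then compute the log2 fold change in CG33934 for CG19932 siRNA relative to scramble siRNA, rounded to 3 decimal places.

CPM(scramble siRNA rep1) = 76626 / 10.03 = 7639.6810
CPM(scramble siRNA rep2) = 12888 / 40.22 = 320.4376
CPM(CG19932 siRNA rep1) = 39268 / 44.62 = 880.0538
CPM(CG19932 siRNA rep2) = 41280 / 47.42 = 870.5188
mean CPM(scramble siRNA) = 3980.0593; mean CPM(CG19932 siRNA) = 875.2863
Fold change = 875.2863 / 3980.0593 = 0.21992
log2(0.21992) = -2.1850

-2.185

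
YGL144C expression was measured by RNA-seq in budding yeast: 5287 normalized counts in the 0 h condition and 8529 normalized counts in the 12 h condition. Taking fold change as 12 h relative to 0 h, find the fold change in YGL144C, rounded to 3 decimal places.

Fold change = 8529 / 5287 = 1.6132
YGL144C is upregulated.

1.613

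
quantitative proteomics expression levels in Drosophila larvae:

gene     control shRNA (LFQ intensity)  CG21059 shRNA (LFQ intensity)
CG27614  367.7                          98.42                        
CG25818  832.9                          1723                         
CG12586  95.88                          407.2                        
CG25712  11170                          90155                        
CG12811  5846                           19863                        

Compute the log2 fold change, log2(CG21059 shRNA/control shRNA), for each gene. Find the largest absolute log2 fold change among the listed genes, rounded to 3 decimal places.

3.013

log2(98.42/367.7) = -1.902  (CG27614)
log2(1723/832.9) = 1.049  (CG25818)
log2(407.2/95.88) = 2.086  (CG12586)
log2(90155/11170) = 3.013  (CG25712)
log2(19863/5846) = 1.765  (CG12811)
The largest magnitude belongs to CG25712.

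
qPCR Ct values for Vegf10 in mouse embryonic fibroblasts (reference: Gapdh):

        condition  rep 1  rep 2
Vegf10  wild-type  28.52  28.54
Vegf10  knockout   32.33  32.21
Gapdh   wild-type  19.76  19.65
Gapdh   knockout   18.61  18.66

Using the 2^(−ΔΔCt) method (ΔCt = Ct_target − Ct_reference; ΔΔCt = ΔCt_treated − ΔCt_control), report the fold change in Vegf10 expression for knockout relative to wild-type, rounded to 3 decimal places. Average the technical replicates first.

0.036

Mean Ct: Vegf10 wild-type 28.530; Vegf10 knockout 32.270; Gapdh wild-type 19.705; Gapdh knockout 18.635
ΔCt(wild-type) = 28.530 − 19.705 = 8.825
ΔCt(knockout) = 32.270 − 18.635 = 13.635
ΔΔCt = 13.635 − 8.825 = 4.810
Fold change = 2^(−4.810) = 0.0356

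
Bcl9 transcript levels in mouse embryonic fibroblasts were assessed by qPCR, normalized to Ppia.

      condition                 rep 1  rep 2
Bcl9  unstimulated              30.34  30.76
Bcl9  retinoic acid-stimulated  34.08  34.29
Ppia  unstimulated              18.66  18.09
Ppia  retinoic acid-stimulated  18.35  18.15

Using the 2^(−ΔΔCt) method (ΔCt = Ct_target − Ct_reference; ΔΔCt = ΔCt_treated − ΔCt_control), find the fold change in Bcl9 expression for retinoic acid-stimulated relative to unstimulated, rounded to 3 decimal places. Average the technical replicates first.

0.074

Mean Ct: Bcl9 unstimulated 30.550; Bcl9 retinoic acid-stimulated 34.185; Ppia unstimulated 18.375; Ppia retinoic acid-stimulated 18.250
ΔCt(unstimulated) = 30.550 − 18.375 = 12.175
ΔCt(retinoic acid-stimulated) = 34.185 − 18.250 = 15.935
ΔΔCt = 15.935 − 12.175 = 3.760
Fold change = 2^(−3.760) = 0.0738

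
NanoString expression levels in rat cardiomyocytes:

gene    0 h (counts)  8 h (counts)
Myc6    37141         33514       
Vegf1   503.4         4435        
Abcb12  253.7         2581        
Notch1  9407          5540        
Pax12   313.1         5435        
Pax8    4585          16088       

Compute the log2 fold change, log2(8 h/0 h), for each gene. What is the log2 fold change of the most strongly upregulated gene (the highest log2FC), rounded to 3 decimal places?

4.118

log2(33514/37141) = -0.148  (Myc6)
log2(4435/503.4) = 3.139  (Vegf1)
log2(2581/253.7) = 3.347  (Abcb12)
log2(5540/9407) = -0.764  (Notch1)
log2(5435/313.1) = 4.118  (Pax12)
log2(16088/4585) = 1.811  (Pax8)
Pax12 is most strongly upregulated.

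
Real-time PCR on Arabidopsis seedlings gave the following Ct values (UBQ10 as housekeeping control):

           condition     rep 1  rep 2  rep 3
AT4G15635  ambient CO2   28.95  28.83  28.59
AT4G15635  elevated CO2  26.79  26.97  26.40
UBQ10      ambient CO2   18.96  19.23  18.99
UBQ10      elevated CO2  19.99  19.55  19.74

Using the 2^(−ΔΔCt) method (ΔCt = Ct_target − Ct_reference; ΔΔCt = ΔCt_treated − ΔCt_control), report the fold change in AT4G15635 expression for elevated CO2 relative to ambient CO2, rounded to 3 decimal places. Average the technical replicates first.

6.821

Mean Ct: AT4G15635 ambient CO2 28.790; AT4G15635 elevated CO2 26.720; UBQ10 ambient CO2 19.060; UBQ10 elevated CO2 19.760
ΔCt(ambient CO2) = 28.790 − 19.060 = 9.730
ΔCt(elevated CO2) = 26.720 − 19.760 = 6.960
ΔΔCt = 6.960 − 9.730 = -2.770
Fold change = 2^(−(-2.770)) = 2^2.770 = 6.8211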